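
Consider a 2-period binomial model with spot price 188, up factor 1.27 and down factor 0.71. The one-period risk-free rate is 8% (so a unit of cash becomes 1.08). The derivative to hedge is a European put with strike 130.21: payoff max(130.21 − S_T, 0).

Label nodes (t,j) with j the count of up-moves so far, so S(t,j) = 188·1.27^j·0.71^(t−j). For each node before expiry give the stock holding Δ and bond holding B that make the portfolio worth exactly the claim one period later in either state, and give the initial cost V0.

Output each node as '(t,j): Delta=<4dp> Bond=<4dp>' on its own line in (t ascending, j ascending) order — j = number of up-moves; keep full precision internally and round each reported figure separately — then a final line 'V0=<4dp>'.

Since d<R<u, set p* = (R−d)/(u−d) = 0.6607; price each node as the discounted p*-expectation of its children.
Terminal values V(2,·): V(2,0)=35.4392, V(2,1)=0.0000, V(2,2)=0.0000
Node (1,0) S=133.4800: V=(p*·0.0000+(1−p*)·35.4392)/1.08=11.1333; Δ=(0.0000−35.4392)/(169.5196−94.7708)=-0.4741; B=V−Δ·S=74.4176
Node (1,1) S=238.7600: V=(p*·0.0000+(1−p*)·0.0000)/1.08=0.0000; Δ=(0.0000−0.0000)/(303.2252−169.5196)=0.0000; B=V−Δ·S=0.0000
Node (0,0) S=188.0000: V=(p*·0.0000+(1−p*)·11.1333)/1.08=3.4976; Δ=(0.0000−11.1333)/(238.7600−133.4800)=-0.1057; B=V−Δ·S=23.3786
The time-0 hedge costs 3.4976, which is the no-arbitrage price.

(0,0): Delta=-0.1057 Bond=23.3786
(1,0): Delta=-0.4741 Bond=74.4176
(1,1): Delta=0.0000 Bond=0.0000
V0=3.4976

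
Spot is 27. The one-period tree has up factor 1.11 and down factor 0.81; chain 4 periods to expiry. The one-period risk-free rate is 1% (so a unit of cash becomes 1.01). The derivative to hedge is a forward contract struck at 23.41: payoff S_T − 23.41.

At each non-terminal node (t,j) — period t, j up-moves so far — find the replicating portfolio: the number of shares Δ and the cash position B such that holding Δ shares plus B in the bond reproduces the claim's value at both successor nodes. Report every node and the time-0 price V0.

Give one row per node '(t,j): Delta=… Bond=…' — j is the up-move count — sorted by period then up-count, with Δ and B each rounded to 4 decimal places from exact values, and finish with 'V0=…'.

(0,0): Delta=1.0000 Bond=-22.4965
(1,0): Delta=1.0000 Bond=-22.7215
(1,1): Delta=1.0000 Bond=-22.7215
(2,0): Delta=1.0000 Bond=-22.9487
(2,1): Delta=1.0000 Bond=-22.9487
(2,2): Delta=1.0000 Bond=-22.9487
(3,0): Delta=1.0000 Bond=-23.1782
(3,1): Delta=1.0000 Bond=-23.1782
(3,2): Delta=1.0000 Bond=-23.1782
(3,3): Delta=1.0000 Bond=-23.1782
V0=4.5035

Risk-neutral probability p* = (R−d)/(u−d) = (1.01−0.81)/(1.11−0.81) = 0.6667.
Payoff layer (t=4): V(4,0)=-11.7874, V(4,1)=-7.4827, V(4,2)=-1.5837, V(4,3)=6.5001, V(4,4)=17.5779
  t=3,j=0: stock 14.3489 → up 15.9273 (V=-7.4827), down 11.6226 (V=-11.7874). Price -8.8293; hedge Δ=1.0000, bond B=-23.1782.
  t=3,j=1: stock 19.6633 → up 21.8263 (V=-1.5837), down 15.9273 (V=-7.4827). Price -3.5149; hedge Δ=1.0000, bond B=-23.1782.
  t=3,j=2: stock 26.9460 → up 29.9101 (V=6.5001), down 21.8263 (V=-1.5837). Price 3.7678; hedge Δ=1.0000, bond B=-23.1782.
  t=3,j=3: stock 36.9260 → up 40.9879 (V=17.5779), down 29.9101 (V=6.5001). Price 13.7478; hedge Δ=1.0000, bond B=-23.1782.
  t=2,j=0: stock 17.7147 → up 19.6633 (V=-3.5149), down 14.3489 (V=-8.8293). Price -5.2340; hedge Δ=1.0000, bond B=-22.9487.
  t=2,j=1: stock 24.2757 → up 26.9460 (V=3.7678), down 19.6633 (V=-3.5149). Price 1.3270; hedge Δ=1.0000, bond B=-22.9487.
  t=2,j=2: stock 33.2667 → up 36.9260 (V=13.7478), down 26.9460 (V=3.7678). Price 10.3180; hedge Δ=1.0000, bond B=-22.9487.
  t=1,j=0: stock 21.8700 → up 24.2757 (V=1.3270), down 17.7147 (V=-5.2340). Price -0.8515; hedge Δ=1.0000, bond B=-22.7215.
  t=1,j=1: stock 29.9700 → up 33.2667 (V=10.3180), down 24.2757 (V=1.3270). Price 7.2485; hedge Δ=1.0000, bond B=-22.7215.
  t=0,j=0: stock 27.0000 → up 29.9700 (V=7.2485), down 21.8700 (V=-0.8515). Price 4.5035; hedge Δ=1.0000, bond B=-22.4965.
Each (Δ,B) replicates both successor values, so the strategy is self-financing and V0 is arbitrage-free.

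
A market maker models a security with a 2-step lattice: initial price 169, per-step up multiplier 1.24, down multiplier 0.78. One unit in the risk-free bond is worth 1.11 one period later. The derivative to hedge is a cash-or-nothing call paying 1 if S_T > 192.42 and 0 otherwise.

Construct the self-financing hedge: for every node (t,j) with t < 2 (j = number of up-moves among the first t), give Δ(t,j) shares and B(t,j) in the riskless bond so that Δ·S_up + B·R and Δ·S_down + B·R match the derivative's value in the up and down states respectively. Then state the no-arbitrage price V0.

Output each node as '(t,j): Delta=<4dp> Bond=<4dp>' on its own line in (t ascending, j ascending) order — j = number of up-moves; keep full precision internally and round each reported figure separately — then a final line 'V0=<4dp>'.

Risk-neutral probability p* = (R−d)/(u−d) = (1.11−0.78)/(1.24−0.78) = 0.7174.
At expiry t=2: V(2,0)=0.0000, V(2,1)=0.0000, V(2,2)=1.0000
  t=1,j=0: stock 131.8200 → up 163.4568 (V=0.0000), down 102.8196 (V=0.0000). Price 0.0000; hedge Δ=0.0000, bond B=0.0000.
  t=1,j=1: stock 209.5600 → up 259.8544 (V=1.0000), down 163.4568 (V=0.0000). Price 0.6463; hedge Δ=0.0104, bond B=-1.5276.
  t=0,j=0: stock 169.0000 → up 209.5600 (V=0.6463), down 131.8200 (V=0.0000). Price 0.4177; hedge Δ=0.0083, bond B=-0.9873.
Root portfolio cost Δ·169+B reproduces V0=0.4177.

(0,0): Delta=0.0083 Bond=-0.9873
(1,0): Delta=0.0000 Bond=0.0000
(1,1): Delta=0.0104 Bond=-1.5276
V0=0.4177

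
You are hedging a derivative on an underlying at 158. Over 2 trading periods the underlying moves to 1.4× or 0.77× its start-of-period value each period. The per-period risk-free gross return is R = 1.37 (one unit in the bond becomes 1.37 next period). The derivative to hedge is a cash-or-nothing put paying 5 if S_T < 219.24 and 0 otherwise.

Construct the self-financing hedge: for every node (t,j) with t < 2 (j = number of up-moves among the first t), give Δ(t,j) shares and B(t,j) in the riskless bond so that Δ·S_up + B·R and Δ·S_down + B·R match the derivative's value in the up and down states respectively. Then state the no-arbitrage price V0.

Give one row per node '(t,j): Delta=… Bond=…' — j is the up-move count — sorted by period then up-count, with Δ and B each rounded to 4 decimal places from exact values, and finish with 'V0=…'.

(0,0): Delta=-0.0349 Bond=5.7649
(1,0): Delta=0.0000 Bond=3.6496
(1,1): Delta=-0.0359 Bond=8.1103
V0=0.2477

Risk-neutral probability p* = (R−d)/(u−d) = (1.37−0.77)/(1.4−0.77) = 0.9524.
Payoff layer (t=2): V(2,0)=5.0000, V(2,1)=5.0000, V(2,2)=0.0000
(1,0): S=121.6600. Δ = (V_up−V_dn)/(S_up−S_dn) = (5.0000−5.0000)/(170.3240−93.6782) = 0.0000. V = [p*·5.0000 + (1−p*)·5.0000]/1.37 = 3.6496. B = V − Δ·S = 3.6496.
(1,1): S=221.2000. Δ = (V_up−V_dn)/(S_up−S_dn) = (0.0000−5.0000)/(309.6800−170.3240) = -0.0359. V = [p*·0.0000 + (1−p*)·5.0000]/1.37 = 0.1738. B = V − Δ·S = 8.1103.
(0,0): S=158.0000. Δ = (V_up−V_dn)/(S_up−S_dn) = (0.1738−3.6496)/(221.2000−121.6600) = -0.0349. V = [p*·0.1738 + (1−p*)·3.6496]/1.37 = 0.2477. B = V − Δ·S = 5.7649.
Root portfolio cost Δ·158+B reproduces V0=0.2477.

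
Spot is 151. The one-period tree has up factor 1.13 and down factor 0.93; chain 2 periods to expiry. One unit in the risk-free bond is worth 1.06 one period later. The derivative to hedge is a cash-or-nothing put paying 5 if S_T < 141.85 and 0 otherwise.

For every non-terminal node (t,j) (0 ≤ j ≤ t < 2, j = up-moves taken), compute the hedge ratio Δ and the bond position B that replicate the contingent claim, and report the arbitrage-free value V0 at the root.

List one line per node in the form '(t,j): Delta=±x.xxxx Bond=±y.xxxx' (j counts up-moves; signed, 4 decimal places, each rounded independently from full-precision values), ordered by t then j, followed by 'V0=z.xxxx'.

Risk-neutral probability p* = (R−d)/(u−d) = (1.06−0.93)/(1.13−0.93) = 0.6500.
Terminal payoffs: V(2,0)=5.0000, V(2,1)=0.0000, V(2,2)=0.0000
Node (1,0) S=140.4300: V=(p*·0.0000+(1−p*)·5.0000)/1.06=1.6509; Δ=(0.0000−5.0000)/(158.6859−130.5999)=-0.1780; B=V−Δ·S=26.6509
Node (1,1) S=170.6300: V=(p*·0.0000+(1−p*)·0.0000)/1.06=0.0000; Δ=(0.0000−0.0000)/(192.8119−158.6859)=0.0000; B=V−Δ·S=0.0000
Node (0,0) S=151.0000: V=(p*·0.0000+(1−p*)·1.6509)/1.06=0.5451; Δ=(0.0000−1.6509)/(170.6300−140.4300)=-0.0547; B=V−Δ·S=8.7998
Each (Δ,B) replicates both successor values, so the strategy is self-financing and V0 is arbitrage-free.

(0,0): Delta=-0.0547 Bond=8.7998
(1,0): Delta=-0.1780 Bond=26.6509
(1,1): Delta=0.0000 Bond=0.0000
V0=0.5451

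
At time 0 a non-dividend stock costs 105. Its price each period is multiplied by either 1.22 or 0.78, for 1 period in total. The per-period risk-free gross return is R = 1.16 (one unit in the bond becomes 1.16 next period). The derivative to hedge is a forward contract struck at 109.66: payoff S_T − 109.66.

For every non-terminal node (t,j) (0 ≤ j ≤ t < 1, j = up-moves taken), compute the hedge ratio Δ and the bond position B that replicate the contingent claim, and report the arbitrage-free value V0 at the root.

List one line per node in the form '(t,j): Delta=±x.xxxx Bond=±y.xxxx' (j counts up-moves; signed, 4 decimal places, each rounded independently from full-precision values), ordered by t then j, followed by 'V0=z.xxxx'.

(0,0): Delta=1.0000 Bond=-94.5345
V0=10.4655

Under the risk-neutral measure, an up-move has probability p* = (R−d)/(u−d) = 0.8636 and values discount at R = 1.16.
At expiry t=1: V(1,0)=-27.7600, V(1,1)=18.4400
Node (0,0) S=105.0000: V=(p*·18.4400+(1−p*)·-27.7600)/1.16=10.4655; Δ=(18.4400−-27.7600)/(128.1000−81.9000)=1.0000; B=V−Δ·S=-94.5345
Each (Δ,B) replicates both successor values, so the strategy is self-financing and V0 is arbitrage-free.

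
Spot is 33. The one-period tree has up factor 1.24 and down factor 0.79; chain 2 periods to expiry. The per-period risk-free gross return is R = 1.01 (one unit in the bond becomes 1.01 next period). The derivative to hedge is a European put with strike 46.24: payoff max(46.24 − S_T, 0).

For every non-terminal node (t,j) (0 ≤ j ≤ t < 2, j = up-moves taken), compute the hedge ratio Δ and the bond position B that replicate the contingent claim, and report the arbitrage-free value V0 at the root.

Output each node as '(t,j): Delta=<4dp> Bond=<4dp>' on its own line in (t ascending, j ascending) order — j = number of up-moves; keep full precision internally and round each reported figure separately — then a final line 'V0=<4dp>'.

(0,0): Delta=-0.8533 Bond=41.5421
(1,0): Delta=-1.0000 Bond=45.7822
(1,1): Delta=-0.7556 Bond=37.9590
V0=13.3834

Risk-neutral probability p* = (R−d)/(u−d) = (1.01−0.79)/(1.24−0.79) = 0.4889.
Payoff layer (t=2): V(2,0)=25.6447, V(2,1)=13.9132, V(2,2)=0.0000
  t=1,j=0: stock 26.0700 → up 32.3268 (V=13.9132), down 20.5953 (V=25.6447). Price 19.7122; hedge Δ=-1.0000, bond B=45.7822.
  t=1,j=1: stock 40.9200 → up 50.7408 (V=0.0000), down 32.3268 (V=13.9132). Price 7.0408; hedge Δ=-0.7556, bond B=37.9590.
  t=0,j=0: stock 33.0000 → up 40.9200 (V=7.0408), down 26.0700 (V=19.7122). Price 13.3834; hedge Δ=-0.8533, bond B=41.5421.
Self-financing check: at every node Δ·S+B equals the discounted successor values.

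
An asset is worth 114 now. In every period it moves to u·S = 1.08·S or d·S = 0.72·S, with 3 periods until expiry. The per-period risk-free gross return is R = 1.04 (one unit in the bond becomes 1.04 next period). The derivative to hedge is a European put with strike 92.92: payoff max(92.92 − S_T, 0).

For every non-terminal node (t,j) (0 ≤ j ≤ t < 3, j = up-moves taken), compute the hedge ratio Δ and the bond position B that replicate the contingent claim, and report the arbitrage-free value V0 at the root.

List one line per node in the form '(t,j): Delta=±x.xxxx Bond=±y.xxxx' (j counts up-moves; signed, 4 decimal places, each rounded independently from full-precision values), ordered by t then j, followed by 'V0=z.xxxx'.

Risk-neutral probability p* = (R−d)/(u−d) = (1.04−0.72)/(1.08−0.72) = 0.8889.
Terminal values V(3,·): V(3,0)=50.3697, V(3,1)=29.0946, V(3,2)=0.0000, V(3,3)=0.0000
(2,0): S=59.0976. Δ = (V_up−V_dn)/(S_up−S_dn) = (29.0946−50.3697)/(63.8254−42.5503) = -1.0000. V = [p*·29.0946 + (1−p*)·50.3697]/1.04 = 30.2486. B = V − Δ·S = 89.3462.
(2,1): S=88.6464. Δ = (V_up−V_dn)/(S_up−S_dn) = (0.0000−29.0946)/(95.7381−63.8254) = -0.9117. V = [p*·0.0000 + (1−p*)·29.0946]/1.04 = 3.1084. B = V − Δ·S = 83.9267.
(2,2): S=132.9696. Δ = (V_up−V_dn)/(S_up−S_dn) = (0.0000−0.0000)/(143.6072−95.7381) = 0.0000. V = [p*·0.0000 + (1−p*)·0.0000]/1.04 = 0.0000. B = V − Δ·S = 0.0000.
(1,0): S=82.0800. Δ = (V_up−V_dn)/(S_up−S_dn) = (3.1084−30.2486)/(88.6464−59.0976) = -0.9185. V = [p*·3.1084 + (1−p*)·30.2486]/1.04 = 5.8884. B = V − Δ·S = 81.2778.
(1,1): S=123.1200. Δ = (V_up−V_dn)/(S_up−S_dn) = (0.0000−3.1084)/(132.9696−88.6464) = -0.0701. V = [p*·0.0000 + (1−p*)·3.1084]/1.04 = 0.3321. B = V − Δ·S = 8.9665.
(0,0): S=114.0000. Δ = (V_up−V_dn)/(S_up−S_dn) = (0.3321−5.8884)/(123.1200−82.0800) = -0.1354. V = [p*·0.3321 + (1−p*)·5.8884]/1.04 = 0.9129. B = V − Δ·S = 16.3472.
Root portfolio cost Δ·114+B reproduces V0=0.9129.

(0,0): Delta=-0.1354 Bond=16.3472
(1,0): Delta=-0.9185 Bond=81.2778
(1,1): Delta=-0.0701 Bond=8.9665
(2,0): Delta=-1.0000 Bond=89.3462
(2,1): Delta=-0.9117 Bond=83.9267
(2,2): Delta=0.0000 Bond=0.0000
V0=0.9129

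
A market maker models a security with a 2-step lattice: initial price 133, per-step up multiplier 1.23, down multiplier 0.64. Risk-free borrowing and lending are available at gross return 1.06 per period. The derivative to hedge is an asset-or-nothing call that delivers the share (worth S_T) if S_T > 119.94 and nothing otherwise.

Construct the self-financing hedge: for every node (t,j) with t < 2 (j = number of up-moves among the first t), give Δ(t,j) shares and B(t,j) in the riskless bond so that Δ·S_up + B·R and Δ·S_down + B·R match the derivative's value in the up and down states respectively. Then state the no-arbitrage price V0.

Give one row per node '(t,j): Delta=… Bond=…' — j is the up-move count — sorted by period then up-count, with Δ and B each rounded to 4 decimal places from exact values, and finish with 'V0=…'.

(0,0): Delta=1.7221 Bond=-138.2851
(1,0): Delta=0.0000 Bond=0.0000
(1,1): Delta=2.0847 Bond=-205.9131
V0=90.7496

Under the risk-neutral measure, an up-move has probability p* = (R−d)/(u−d) = 0.7119 and values discount at R = 1.06.
Payoff layer (t=2): V(2,0)=0.0000, V(2,1)=0.0000, V(2,2)=201.2157
(1,0): S=85.1200. Δ = (V_up−V_dn)/(S_up−S_dn) = (0.0000−0.0000)/(104.6976−54.4768) = 0.0000. V = [p*·0.0000 + (1−p*)·0.0000]/1.06 = 0.0000. B = V − Δ·S = 0.0000.
(1,1): S=163.5900. Δ = (V_up−V_dn)/(S_up−S_dn) = (201.2157−0.0000)/(201.2157−104.6976) = 2.0847. V = [p*·201.2157 + (1−p*)·0.0000]/1.06 = 135.1305. B = V − Δ·S = -205.9131.
(0,0): S=133.0000. Δ = (V_up−V_dn)/(S_up−S_dn) = (135.1305−0.0000)/(163.5900−85.1200) = 1.7221. V = [p*·135.1305 + (1−p*)·0.0000]/1.06 = 90.7496. B = V − Δ·S = -138.2851.
Self-financing check: at every node Δ·S+B equals the discounted successor values.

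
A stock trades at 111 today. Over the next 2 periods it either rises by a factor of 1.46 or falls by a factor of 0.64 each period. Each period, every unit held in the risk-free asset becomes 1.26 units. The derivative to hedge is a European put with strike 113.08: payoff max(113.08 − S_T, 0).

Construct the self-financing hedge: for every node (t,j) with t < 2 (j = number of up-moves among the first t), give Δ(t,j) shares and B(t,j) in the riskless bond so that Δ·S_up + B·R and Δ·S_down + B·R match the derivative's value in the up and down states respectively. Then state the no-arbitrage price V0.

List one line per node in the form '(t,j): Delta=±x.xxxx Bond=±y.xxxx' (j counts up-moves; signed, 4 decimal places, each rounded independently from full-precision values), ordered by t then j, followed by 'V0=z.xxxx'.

Risk-neutral probability p* = (R−d)/(u−d) = (1.26−0.64)/(1.46−0.64) = 0.7561.
Terminal payoffs: V(2,0)=67.6144, V(2,1)=9.3616, V(2,2)=0.0000
Node (1,0) S=71.0400: V=(p*·9.3616+(1−p*)·67.6144)/1.26=18.7060; Δ=(9.3616−67.6144)/(103.7184−45.4656)=-1.0000; B=V−Δ·S=89.7460
Node (1,1) S=162.0600: V=(p*·0.0000+(1−p*)·9.3616)/1.26=1.8122; Δ=(0.0000−9.3616)/(236.6076−103.7184)=-0.0704; B=V−Δ·S=13.2287
Node (0,0) S=111.0000: V=(p*·1.8122+(1−p*)·18.7060)/1.26=4.7084; Δ=(1.8122−18.7060)/(162.0600−71.0400)=-0.1856; B=V−Δ·S=25.3107
The time-0 hedge costs 4.7084, which is the no-arbitrage price.

(0,0): Delta=-0.1856 Bond=25.3107
(1,0): Delta=-1.0000 Bond=89.7460
(1,1): Delta=-0.0704 Bond=13.2287
V0=4.7084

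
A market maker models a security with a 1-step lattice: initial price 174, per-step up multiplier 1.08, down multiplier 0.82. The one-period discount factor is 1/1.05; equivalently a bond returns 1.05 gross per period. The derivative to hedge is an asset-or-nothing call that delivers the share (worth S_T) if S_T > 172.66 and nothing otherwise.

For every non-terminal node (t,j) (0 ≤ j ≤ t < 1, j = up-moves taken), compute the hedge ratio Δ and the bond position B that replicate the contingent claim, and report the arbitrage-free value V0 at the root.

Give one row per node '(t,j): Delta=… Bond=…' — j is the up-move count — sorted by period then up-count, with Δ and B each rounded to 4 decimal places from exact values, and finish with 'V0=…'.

Under the risk-neutral measure, an up-move has probability p* = (R−d)/(u−d) = 0.8846 and values discount at R = 1.05.
Terminal values V(1,·): V(1,0)=0.0000, V(1,1)=187.9200
(0,0): S=174.0000. Δ = (V_up−V_dn)/(S_up−S_dn) = (187.9200−0.0000)/(187.9200−142.6800) = 4.1538. V = [p*·187.9200 + (1−p*)·0.0000]/1.05 = 158.3209. B = V − Δ·S = -564.4484.
Check: Δ(0,0)·S0 + B(0,0) = 158.3209 = V0.

(0,0): Delta=4.1538 Bond=-564.4484
V0=158.3209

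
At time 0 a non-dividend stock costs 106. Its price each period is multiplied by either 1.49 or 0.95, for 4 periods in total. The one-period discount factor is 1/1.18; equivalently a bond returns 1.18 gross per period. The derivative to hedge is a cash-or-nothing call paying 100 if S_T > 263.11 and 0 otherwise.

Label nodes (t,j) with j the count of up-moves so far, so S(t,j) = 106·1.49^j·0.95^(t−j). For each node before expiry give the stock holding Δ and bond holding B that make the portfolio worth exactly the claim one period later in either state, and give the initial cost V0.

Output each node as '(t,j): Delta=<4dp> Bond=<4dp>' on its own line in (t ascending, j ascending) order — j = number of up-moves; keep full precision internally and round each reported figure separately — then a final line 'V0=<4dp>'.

(0,0): Delta=0.3322 Bond=-24.3650
(1,0): Delta=0.2396 Bond=-19.4246
(1,1): Delta=0.4118 Bond=-41.3206
(2,0): Delta=0.0000 Bond=0.0000
(2,1): Delta=0.4455 Bond=-53.8146
(2,2): Delta=0.3828 Bond=-41.9433
(3,0): Delta=0.0000 Bond=0.0000
(3,1): Delta=0.0000 Bond=0.0000
(3,2): Delta=0.8283 Bond=-149.0898
(3,3): Delta=0.0000 Bond=84.7458
V0=10.8492

Risk-neutral probability p* = (R−d)/(u−d) = (1.18−0.95)/(1.49−0.95) = 0.4259.
Payoff layer (t=4): V(4,0)=0.0000, V(4,1)=0.0000, V(4,2)=0.0000, V(4,3)=100.0000, V(4,4)=100.0000
(3,0): S=90.8817. Δ = (V_up−V_dn)/(S_up−S_dn) = (0.0000−0.0000)/(135.4138−86.3377) = 0.0000. V = [p*·0.0000 + (1−p*)·0.0000]/1.18 = 0.0000. B = V − Δ·S = 0.0000.
(3,1): S=142.5409. Δ = (V_up−V_dn)/(S_up−S_dn) = (0.0000−0.0000)/(212.3859−135.4138) = 0.0000. V = [p*·0.0000 + (1−p*)·0.0000]/1.18 = 0.0000. B = V − Δ·S = 0.0000.
(3,2): S=223.5641. Δ = (V_up−V_dn)/(S_up−S_dn) = (100.0000−0.0000)/(333.1105−212.3859) = 0.8283. V = [p*·100.0000 + (1−p*)·0.0000]/1.18 = 36.0954. B = V − Δ·S = -149.0898.
(3,3): S=350.6426. Δ = (V_up−V_dn)/(S_up−S_dn) = (100.0000−100.0000)/(522.4575−333.1105) = 0.0000. V = [p*·100.0000 + (1−p*)·100.0000]/1.18 = 84.7458. B = V − Δ·S = 84.7458.
(2,0): S=95.6650. Δ = (V_up−V_dn)/(S_up−S_dn) = (0.0000−0.0000)/(142.5408−90.8817) = 0.0000. V = [p*·0.0000 + (1−p*)·0.0000]/1.18 = 0.0000. B = V − Δ·S = 0.0000.
(2,1): S=150.0430. Δ = (V_up−V_dn)/(S_up−S_dn) = (36.0954−0.0000)/(223.5641−142.5408) = 0.4455. V = [p*·36.0954 + (1−p*)·0.0000]/1.18 = 13.0288. B = V − Δ·S = -53.8146.
(2,2): S=235.3306. Δ = (V_up−V_dn)/(S_up−S_dn) = (84.7458−36.0954)/(350.6426−223.5641) = 0.3828. V = [p*·84.7458 + (1−p*)·36.0954]/1.18 = 48.1499. B = V − Δ·S = -41.9433.
(1,0): S=100.7000. Δ = (V_up−V_dn)/(S_up−S_dn) = (13.0288−0.0000)/(150.0430−95.6650) = 0.2396. V = [p*·13.0288 + (1−p*)·0.0000]/1.18 = 4.7028. B = V − Δ·S = -19.4246.
(1,1): S=157.9400. Δ = (V_up−V_dn)/(S_up−S_dn) = (48.1499−13.0288)/(235.3306−150.0430) = 0.4118. V = [p*·48.1499 + (1−p*)·13.0288]/1.18 = 23.7185. B = V − Δ·S = -41.3206.
(0,0): S=106.0000. Δ = (V_up−V_dn)/(S_up−S_dn) = (23.7185−4.7028)/(157.9400−100.7000) = 0.3322. V = [p*·23.7185 + (1−p*)·4.7028]/1.18 = 10.8492. B = V − Δ·S = -24.3650.
The time-0 hedge costs 10.8492, which is the no-arbitrage price.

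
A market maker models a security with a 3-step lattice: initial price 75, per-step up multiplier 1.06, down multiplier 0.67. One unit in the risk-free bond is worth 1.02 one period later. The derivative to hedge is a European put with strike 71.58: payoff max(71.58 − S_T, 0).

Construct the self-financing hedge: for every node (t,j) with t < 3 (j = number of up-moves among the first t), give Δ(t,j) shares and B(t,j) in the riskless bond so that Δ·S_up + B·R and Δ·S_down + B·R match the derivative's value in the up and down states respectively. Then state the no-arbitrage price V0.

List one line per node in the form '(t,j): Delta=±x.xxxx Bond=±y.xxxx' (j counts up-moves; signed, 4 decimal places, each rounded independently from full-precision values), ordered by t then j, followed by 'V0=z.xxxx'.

The replicating-portfolio and risk-neutral prices coincide; use p* = (1.02−0.67)/(1.06−0.67) = 0.8974 for the latter.
Payoff layer (t=3): V(3,0)=49.0228, V(3,1)=35.8924, V(3,2)=15.1191, V(3,3)=0.0000
Node (2,0) S=33.6675: V=(p*·35.8924+(1−p*)·49.0228)/1.02=36.5090; Δ=(35.8924−49.0228)/(35.6876−22.5572)=-1.0000; B=V−Δ·S=70.1765
Node (2,1) S=53.2650: V=(p*·15.1191+(1−p*)·35.8924)/1.02=16.9115; Δ=(15.1191−35.8924)/(56.4609−35.6876)=-1.0000; B=V−Δ·S=70.1765
Node (2,2) S=84.2700: V=(p*·0.0000+(1−p*)·15.1191)/1.02=1.5203; Δ=(0.0000−15.1191)/(89.3262−56.4609)=-0.4600; B=V−Δ·S=40.2872
Node (1,0) S=50.2500: V=(p*·16.9115+(1−p*)·36.5090)/1.02=18.5505; Δ=(16.9115−36.5090)/(53.2650−33.6675)=-1.0000; B=V−Δ·S=68.8005
Node (1,1) S=79.5000: V=(p*·1.5203+(1−p*)·16.9115)/1.02=3.0381; Δ=(1.5203−16.9115)/(84.2700−53.2650)=-0.4964; B=V−Δ·S=42.5027
Node (0,0) S=75.0000: V=(p*·3.0381+(1−p*)·18.5505)/1.02=4.5383; Δ=(3.0381−18.5505)/(79.5000−50.2500)=-0.5303; B=V−Δ·S=44.3136
Root portfolio cost Δ·75+B reproduces V0=4.5383.

(0,0): Delta=-0.5303 Bond=44.3136
(1,0): Delta=-1.0000 Bond=68.8005
(1,1): Delta=-0.4964 Bond=42.5027
(2,0): Delta=-1.0000 Bond=70.1765
(2,1): Delta=-1.0000 Bond=70.1765
(2,2): Delta=-0.4600 Bond=40.2872
V0=4.5383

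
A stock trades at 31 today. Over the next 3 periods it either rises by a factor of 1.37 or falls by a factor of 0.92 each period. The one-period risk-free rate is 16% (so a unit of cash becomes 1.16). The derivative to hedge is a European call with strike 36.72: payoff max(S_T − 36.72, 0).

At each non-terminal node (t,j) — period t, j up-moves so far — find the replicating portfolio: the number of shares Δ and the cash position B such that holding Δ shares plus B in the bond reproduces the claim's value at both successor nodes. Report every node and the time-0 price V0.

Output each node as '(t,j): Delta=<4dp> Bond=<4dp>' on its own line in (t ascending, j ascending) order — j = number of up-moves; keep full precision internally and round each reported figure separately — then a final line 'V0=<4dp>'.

(0,0): Delta=0.8425 Bond=-17.6509
(1,0): Delta=0.6022 Bond=-13.6209
(1,1): Delta=0.9837 Bond=-26.4724
(2,0): Delta=0.0000 Bond=0.0000
(2,1): Delta=0.9560 Bond=-29.6254
(2,2): Delta=1.0000 Bond=-31.6552
V0=8.4668

No-arbitrage ⇒ martingale measure with p* = (R−d)/(u−d) = 0.5333.
Terminal payoffs: V(3,0)=0.0000, V(3,1)=0.0000, V(3,2)=16.8092, V(3,3)=42.9919
(2,0): S=26.2384. Δ = (V_up−V_dn)/(S_up−S_dn) = (0.0000−0.0000)/(35.9466−24.1393) = 0.0000. V = [p*·0.0000 + (1−p*)·0.0000]/1.16 = 0.0000. B = V − Δ·S = 0.0000.
(2,1): S=39.0724. Δ = (V_up−V_dn)/(S_up−S_dn) = (16.8092−0.0000)/(53.5292−35.9466) = 0.9560. V = [p*·16.8092 + (1−p*)·0.0000]/1.16 = 7.7284. B = V − Δ·S = -29.6254.
(2,2): S=58.1839. Δ = (V_up−V_dn)/(S_up−S_dn) = (42.9919−16.8092)/(79.7119−53.5292) = 1.0000. V = [p*·42.9919 + (1−p*)·16.8092]/1.16 = 26.5287. B = V − Δ·S = -31.6552.
(1,0): S=28.5200. Δ = (V_up−V_dn)/(S_up−S_dn) = (7.7284−0.0000)/(39.0724−26.2384) = 0.6022. V = [p*·7.7284 + (1−p*)·0.0000]/1.16 = 3.5533. B = V − Δ·S = -13.6209.
(1,1): S=42.4700. Δ = (V_up−V_dn)/(S_up−S_dn) = (26.5287−7.7284)/(58.1839−39.0724) = 0.9837. V = [p*·26.5287 + (1−p*)·7.7284]/1.16 = 15.3062. B = V − Δ·S = -26.4724.
(0,0): S=31.0000. Δ = (V_up−V_dn)/(S_up−S_dn) = (15.3062−3.5533)/(42.4700−28.5200) = 0.8425. V = [p*·15.3062 + (1−p*)·3.5533]/1.16 = 8.4668. B = V − Δ·S = -17.6509.
Self-financing check: at every node Δ·S+B equals the discounted successor values.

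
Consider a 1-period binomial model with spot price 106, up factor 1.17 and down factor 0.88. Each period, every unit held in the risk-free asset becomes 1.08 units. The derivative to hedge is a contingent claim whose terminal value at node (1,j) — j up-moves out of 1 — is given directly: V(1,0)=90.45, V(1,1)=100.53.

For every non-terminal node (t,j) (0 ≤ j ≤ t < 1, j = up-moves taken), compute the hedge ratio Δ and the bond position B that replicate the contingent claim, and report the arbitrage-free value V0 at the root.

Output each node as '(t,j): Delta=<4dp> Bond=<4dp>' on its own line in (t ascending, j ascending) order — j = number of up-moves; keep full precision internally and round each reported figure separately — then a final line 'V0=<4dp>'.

Risk-neutral probability p* = (R−d)/(u−d) = (1.08−0.88)/(1.17−0.88) = 0.6897.
Terminal payoffs: V(1,0)=90.4500, V(1,1)=100.5300
  t=0,j=0: stock 106.0000 → up 124.0200 (V=100.5300), down 93.2800 (V=90.4500). Price 90.1868; hedge Δ=0.3279, bond B=55.4282.
Self-financing check: at every node Δ·S+B equals the discounted successor values.

(0,0): Delta=0.3279 Bond=55.4282
V0=90.1868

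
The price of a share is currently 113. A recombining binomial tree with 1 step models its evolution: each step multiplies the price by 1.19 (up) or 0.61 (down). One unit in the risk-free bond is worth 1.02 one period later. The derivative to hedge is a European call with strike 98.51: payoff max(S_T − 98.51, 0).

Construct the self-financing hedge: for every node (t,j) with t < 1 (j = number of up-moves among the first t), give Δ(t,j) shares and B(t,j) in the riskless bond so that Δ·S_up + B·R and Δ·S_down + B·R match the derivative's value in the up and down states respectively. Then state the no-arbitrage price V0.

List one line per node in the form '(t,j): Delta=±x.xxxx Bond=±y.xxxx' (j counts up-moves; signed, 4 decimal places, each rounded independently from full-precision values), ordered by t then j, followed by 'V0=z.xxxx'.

Under the risk-neutral measure, an up-move has probability p* = (R−d)/(u−d) = 0.7069 and values discount at R = 1.02.
Terminal values V(1,·): V(1,0)=0.0000, V(1,1)=35.9600
(0,0): S=113.0000. Δ = (V_up−V_dn)/(S_up−S_dn) = (35.9600−0.0000)/(134.4700−68.9300) = 0.5487. V = [p*·35.9600 + (1−p*)·0.0000]/1.02 = 24.9216. B = V − Δ·S = -37.0784.
Root portfolio cost Δ·113+B reproduces V0=24.9216.

(0,0): Delta=0.5487 Bond=-37.0784
V0=24.9216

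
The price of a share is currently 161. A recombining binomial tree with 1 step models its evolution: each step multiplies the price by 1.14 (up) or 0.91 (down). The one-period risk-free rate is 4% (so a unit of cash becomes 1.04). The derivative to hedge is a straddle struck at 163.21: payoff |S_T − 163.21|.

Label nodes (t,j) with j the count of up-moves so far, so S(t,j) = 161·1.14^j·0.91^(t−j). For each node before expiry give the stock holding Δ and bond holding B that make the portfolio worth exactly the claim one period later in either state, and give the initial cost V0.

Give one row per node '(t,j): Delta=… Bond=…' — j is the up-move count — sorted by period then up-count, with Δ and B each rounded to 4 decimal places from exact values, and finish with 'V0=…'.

(0,0): Delta=0.0980 Bond=2.2479
V0=18.0305

Under the risk-neutral measure, an up-move has probability p* = (R−d)/(u−d) = 0.5652 and values discount at R = 1.04.
At expiry t=1: V(1,0)=16.7000, V(1,1)=20.3300
(0,0): S=161.0000. Δ = (V_up−V_dn)/(S_up−S_dn) = (20.3300−16.7000)/(183.5400−146.5100) = 0.0980. V = [p*·20.3300 + (1−p*)·16.7000]/1.04 = 18.0305. B = V − Δ·S = 2.2479.
Root portfolio cost Δ·161+B reproduces V0=18.0305.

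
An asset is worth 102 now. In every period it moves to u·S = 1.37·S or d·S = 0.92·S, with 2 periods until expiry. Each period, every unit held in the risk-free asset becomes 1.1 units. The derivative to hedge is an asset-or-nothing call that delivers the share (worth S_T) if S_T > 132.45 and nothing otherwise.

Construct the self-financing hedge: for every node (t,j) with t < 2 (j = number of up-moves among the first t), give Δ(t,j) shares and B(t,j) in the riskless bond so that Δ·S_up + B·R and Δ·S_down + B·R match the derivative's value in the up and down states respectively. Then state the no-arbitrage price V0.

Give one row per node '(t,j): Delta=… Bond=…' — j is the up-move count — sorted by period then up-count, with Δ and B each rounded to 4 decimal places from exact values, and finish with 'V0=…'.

The replicating-portfolio and risk-neutral prices coincide; use p* = (1.1−0.92)/(1.37−0.92) = 0.4000 for the latter.
Payoff layer (t=2): V(2,0)=0.0000, V(2,1)=0.0000, V(2,2)=191.4438
  t=1,j=0: stock 93.8400 → up 128.5608 (V=0.0000), down 86.3328 (V=0.0000). Price 0.0000; hedge Δ=0.0000, bond B=0.0000.
  t=1,j=1: stock 139.7400 → up 191.4438 (V=191.4438), down 128.5608 (V=0.0000). Price 69.6159; hedge Δ=3.0444, bond B=-355.8147.
  t=0,j=0: stock 102.0000 → up 139.7400 (V=69.6159), down 93.8400 (V=0.0000). Price 25.3149; hedge Δ=1.5167, bond B=-129.3872.
Self-financing check: at every node Δ·S+B equals the discounted successor values.

(0,0): Delta=1.5167 Bond=-129.3872
(1,0): Delta=0.0000 Bond=0.0000
(1,1): Delta=3.0444 Bond=-355.8147
V0=25.3149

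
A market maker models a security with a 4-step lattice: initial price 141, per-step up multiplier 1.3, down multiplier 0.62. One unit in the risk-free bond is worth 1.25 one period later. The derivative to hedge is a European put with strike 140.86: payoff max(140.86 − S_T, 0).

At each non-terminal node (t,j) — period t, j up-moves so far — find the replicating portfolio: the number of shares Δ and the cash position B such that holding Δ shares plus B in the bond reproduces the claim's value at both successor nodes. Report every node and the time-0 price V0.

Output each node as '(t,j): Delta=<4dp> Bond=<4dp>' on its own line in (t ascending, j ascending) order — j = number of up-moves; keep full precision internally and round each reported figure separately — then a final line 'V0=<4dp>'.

Under the risk-neutral measure, an up-move has probability p* = (R−d)/(u−d) = 0.9265 and values discount at R = 1.25.
At expiry t=4: V(4,0)=120.0254, V(4,1)=97.1745, V(4,2)=49.2613, V(4,3)=0.0000, V(4,4)=0.0000
Node (3,0) S=33.6042: V=(p*·97.1745+(1−p*)·120.0254)/1.25=79.0838; Δ=(97.1745−120.0254)/(43.6855−20.8346)=-1.0000; B=V−Δ·S=112.6880
Node (3,1) S=70.4605: V=(p*·49.2613+(1−p*)·97.1745)/1.25=42.2275; Δ=(49.2613−97.1745)/(91.5987−43.6855)=-1.0000; B=V−Δ·S=112.6880
Node (3,2) S=147.7398: V=(p*·0.0000+(1−p*)·49.2613)/1.25=2.8977; Δ=(0.0000−49.2613)/(192.0617−91.5987)=-0.4903; B=V−Δ·S=75.3408
Node (3,3) S=309.7770: V=(p*·0.0000+(1−p*)·0.0000)/1.25=0.0000; Δ=(0.0000−0.0000)/(402.7101−192.0617)=0.0000; B=V−Δ·S=0.0000
Node (2,0) S=54.2004: V=(p*·42.2275+(1−p*)·79.0838)/1.25=35.9500; Δ=(42.2275−79.0838)/(70.4605−33.6042)=-1.0000; B=V−Δ·S=90.1504
Node (2,1) S=113.6460: V=(p*·2.8977+(1−p*)·42.2275)/1.25=4.6317; Δ=(2.8977−42.2275)/(147.7398−70.4605)=-0.5089; B=V−Δ·S=62.4696
Node (2,2) S=238.2900: V=(p*·0.0000+(1−p*)·2.8977)/1.25=0.1705; Δ=(0.0000−2.8977)/(309.7770−147.7398)=-0.0179; B=V−Δ·S=4.4318
Node (1,0) S=87.4200: V=(p*·4.6317+(1−p*)·35.9500)/1.25=5.5476; Δ=(4.6317−35.9500)/(113.6460−54.2004)=-0.5268; B=V−Δ·S=51.6039
Node (1,1) S=183.3000: V=(p*·0.1705+(1−p*)·4.6317)/1.25=0.3988; Δ=(0.1705−4.6317)/(238.2900−113.6460)=-0.0358; B=V−Δ·S=6.9594
Node (0,0) S=141.0000: V=(p*·0.3988+(1−p*)·5.5476)/1.25=0.6219; Δ=(0.3988−5.5476)/(183.3000−87.4200)=-0.0537; B=V−Δ·S=8.1937
Root portfolio cost Δ·141+B reproduces V0=0.6219.

(0,0): Delta=-0.0537 Bond=8.1937
(1,0): Delta=-0.5268 Bond=51.6039
(1,1): Delta=-0.0358 Bond=6.9594
(2,0): Delta=-1.0000 Bond=90.1504
(2,1): Delta=-0.5089 Bond=62.4696
(2,2): Delta=-0.0179 Bond=4.4318
(3,0): Delta=-1.0000 Bond=112.6880
(3,1): Delta=-1.0000 Bond=112.6880
(3,2): Delta=-0.4903 Bond=75.3408
(3,3): Delta=0.0000 Bond=0.0000
V0=0.6219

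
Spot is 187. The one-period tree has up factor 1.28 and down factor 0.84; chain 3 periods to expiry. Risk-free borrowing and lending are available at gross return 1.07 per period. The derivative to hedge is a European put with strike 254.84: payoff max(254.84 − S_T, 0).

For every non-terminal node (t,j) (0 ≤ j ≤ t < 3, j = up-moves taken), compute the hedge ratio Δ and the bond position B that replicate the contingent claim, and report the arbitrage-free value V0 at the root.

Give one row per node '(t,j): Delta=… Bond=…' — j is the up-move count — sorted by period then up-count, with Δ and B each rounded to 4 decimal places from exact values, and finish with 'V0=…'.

The replicating-portfolio and risk-neutral prices coincide; use p* = (1.07−0.84)/(1.28−0.84) = 0.5227 for the latter.
Terminal values V(3,·): V(3,0)=144.0044, V(3,1)=85.9476, V(3,2)=0.0000, V(3,3)=0.0000
  t=2,j=0: stock 131.9472 → up 168.8924 (V=85.9476), down 110.8356 (V=144.0044). Price 106.2210; hedge Δ=-1.0000, bond B=238.1682.
  t=2,j=1: stock 201.0624 → up 257.3599 (V=0.0000), down 168.8924 (V=85.9476). Price 38.3369; hedge Δ=-0.9715, bond B=233.6723.
  t=2,j=2: stock 306.3808 → up 392.1674 (V=0.0000), down 257.3599 (V=0.0000). Price 0.0000; hedge Δ=0.0000, bond B=0.0000.
  t=1,j=0: stock 157.0800 → up 201.0624 (V=38.3369), down 131.9472 (V=106.2210). Price 66.1085; hedge Δ=-0.9822, bond B=220.3907.
  t=1,j=1: stock 239.3600 → up 306.3808 (V=0.0000), down 201.0624 (V=38.3369). Price 17.1001; hedge Δ=-0.3640, bond B=104.2293.
  t=0,j=0: stock 187.0000 → up 239.3600 (V=17.1001), down 157.0800 (V=66.1085). Price 37.8416; hedge Δ=-0.5956, bond B=149.2243.
Each (Δ,B) replicates both successor values, so the strategy is self-financing and V0 is arbitrage-free.

(0,0): Delta=-0.5956 Bond=149.2243
(1,0): Delta=-0.9822 Bond=220.3907
(1,1): Delta=-0.3640 Bond=104.2293
(2,0): Delta=-1.0000 Bond=238.1682
(2,1): Delta=-0.9715 Bond=233.6723
(2,2): Delta=0.0000 Bond=0.0000
V0=37.8416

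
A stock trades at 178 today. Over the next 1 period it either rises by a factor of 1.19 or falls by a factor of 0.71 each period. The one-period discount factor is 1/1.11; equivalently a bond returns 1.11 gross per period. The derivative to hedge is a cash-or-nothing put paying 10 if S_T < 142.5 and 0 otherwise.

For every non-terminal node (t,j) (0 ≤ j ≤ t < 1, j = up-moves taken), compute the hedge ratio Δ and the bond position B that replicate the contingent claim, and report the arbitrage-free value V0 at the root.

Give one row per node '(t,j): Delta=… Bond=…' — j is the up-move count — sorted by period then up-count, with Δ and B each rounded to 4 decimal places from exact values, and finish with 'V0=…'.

(0,0): Delta=-0.1170 Bond=22.3348
V0=1.5015

No-arbitrage ⇒ martingale measure with p* = (R−d)/(u−d) = 0.8333.
Payoff layer (t=1): V(1,0)=10.0000, V(1,1)=0.0000
(0,0): S=178.0000. Δ = (V_up−V_dn)/(S_up−S_dn) = (0.0000−10.0000)/(211.8200−126.3800) = -0.1170. V = [p*·0.0000 + (1−p*)·10.0000]/1.11 = 1.5015. B = V − Δ·S = 22.3348.
Each (Δ,B) replicates both successor values, so the strategy is self-financing and V0 is arbitrage-free.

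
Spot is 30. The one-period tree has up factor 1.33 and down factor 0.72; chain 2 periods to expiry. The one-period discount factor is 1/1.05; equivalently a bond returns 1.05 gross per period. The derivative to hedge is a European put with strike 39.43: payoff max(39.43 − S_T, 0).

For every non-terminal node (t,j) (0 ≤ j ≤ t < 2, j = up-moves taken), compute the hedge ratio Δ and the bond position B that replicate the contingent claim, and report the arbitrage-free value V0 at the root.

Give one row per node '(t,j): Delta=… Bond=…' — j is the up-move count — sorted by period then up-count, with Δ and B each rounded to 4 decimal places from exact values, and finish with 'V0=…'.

(0,0): Delta=-0.6161 Bond=27.8660
(1,0): Delta=-1.0000 Bond=37.5524
(1,1): Delta=-0.4397 Bond=22.2227
V0=9.3842

No-arbitrage ⇒ martingale measure with p* = (R−d)/(u−d) = 0.5410.
Payoff layer (t=2): V(2,0)=23.8780, V(2,1)=10.7020, V(2,2)=0.0000
Node (1,0) S=21.6000: V=(p*·10.7020+(1−p*)·23.8780)/1.05=15.9524; Δ=(10.7020−23.8780)/(28.7280−15.5520)=-1.0000; B=V−Δ·S=37.5524
Node (1,1) S=39.9000: V=(p*·0.0000+(1−p*)·10.7020)/1.05=4.6785; Δ=(0.0000−10.7020)/(53.0670−28.7280)=-0.4397; B=V−Δ·S=22.2227
Node (0,0) S=30.0000: V=(p*·4.6785+(1−p*)·15.9524)/1.05=9.3842; Δ=(4.6785−15.9524)/(39.9000−21.6000)=-0.6161; B=V−Δ·S=27.8660
The time-0 hedge costs 9.3842, which is the no-arbitrage price.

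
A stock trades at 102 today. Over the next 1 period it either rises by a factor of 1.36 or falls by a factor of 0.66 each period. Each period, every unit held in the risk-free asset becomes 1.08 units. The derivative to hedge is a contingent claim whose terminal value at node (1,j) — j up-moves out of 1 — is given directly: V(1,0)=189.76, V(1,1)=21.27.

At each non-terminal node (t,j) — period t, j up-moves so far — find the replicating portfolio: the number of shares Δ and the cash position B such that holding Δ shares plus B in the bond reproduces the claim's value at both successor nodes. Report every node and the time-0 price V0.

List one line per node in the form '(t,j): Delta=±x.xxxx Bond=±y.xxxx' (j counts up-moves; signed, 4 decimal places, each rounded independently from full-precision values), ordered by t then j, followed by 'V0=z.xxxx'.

Since d<R<u, set p* = (R−d)/(u−d) = 0.6000; price each node as the discounted p*-expectation of its children.
Terminal payoffs: V(1,0)=189.7600, V(1,1)=21.2700
Node (0,0) S=102.0000: V=(p*·21.2700+(1−p*)·189.7600)/1.08=82.0981; Δ=(21.2700−189.7600)/(138.7200−67.3200)=-2.3598; B=V−Δ·S=322.7981
Self-financing check: at every node Δ·S+B equals the discounted successor values.

(0,0): Delta=-2.3598 Bond=322.7981
V0=82.0981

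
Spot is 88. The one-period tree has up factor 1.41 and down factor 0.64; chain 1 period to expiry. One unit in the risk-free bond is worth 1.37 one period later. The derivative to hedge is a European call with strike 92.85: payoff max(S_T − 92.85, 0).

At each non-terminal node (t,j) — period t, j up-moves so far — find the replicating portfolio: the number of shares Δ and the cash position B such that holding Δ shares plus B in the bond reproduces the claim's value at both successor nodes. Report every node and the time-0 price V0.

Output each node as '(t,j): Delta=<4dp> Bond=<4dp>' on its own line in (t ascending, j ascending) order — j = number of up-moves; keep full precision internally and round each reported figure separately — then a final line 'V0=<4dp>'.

No-arbitrage ⇒ martingale measure with p* = (R−d)/(u−d) = 0.9481.
Payoff layer (t=1): V(1,0)=0.0000, V(1,1)=31.2300
(0,0): S=88.0000. Δ = (V_up−V_dn)/(S_up−S_dn) = (31.2300−0.0000)/(124.0800−56.3200) = 0.4609. V = [p*·31.2300 + (1−p*)·0.0000]/1.37 = 21.6114. B = V − Δ·S = -18.9470.
Root portfolio cost Δ·88+B reproduces V0=21.6114.

(0,0): Delta=0.4609 Bond=-18.9470
V0=21.6114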